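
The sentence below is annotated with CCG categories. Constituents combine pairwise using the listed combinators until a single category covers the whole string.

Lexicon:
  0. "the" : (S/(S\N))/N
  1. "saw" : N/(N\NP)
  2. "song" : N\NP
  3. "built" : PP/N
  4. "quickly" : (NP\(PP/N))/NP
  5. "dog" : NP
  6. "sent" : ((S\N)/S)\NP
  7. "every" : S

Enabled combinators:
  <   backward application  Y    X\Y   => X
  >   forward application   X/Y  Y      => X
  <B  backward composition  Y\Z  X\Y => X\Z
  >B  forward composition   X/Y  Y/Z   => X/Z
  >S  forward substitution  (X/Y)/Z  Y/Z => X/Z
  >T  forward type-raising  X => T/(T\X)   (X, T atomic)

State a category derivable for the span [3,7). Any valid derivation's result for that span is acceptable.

(S\N)/S

[0,8] S   >
  [0,3] S/(S\N)   >
    [0,1] "the" : (S/(S\N))/N
    [1,3] N   >
      [1,2] "saw" : N/(N\NP)
      [2,3] "song" : N\NP
  [3,8] S\N   >
    [3,7] (S\N)/S   <
      [3,6] NP   <
        [3,4] "built" : PP/N
        [4,6] NP\(PP/N)   >
          [4,5] "quickly" : (NP\(PP/N))/NP
          [5,6] "dog" : NP
      [6,7] "sent" : ((S\N)/S)\NP
    [7,8] "every" : S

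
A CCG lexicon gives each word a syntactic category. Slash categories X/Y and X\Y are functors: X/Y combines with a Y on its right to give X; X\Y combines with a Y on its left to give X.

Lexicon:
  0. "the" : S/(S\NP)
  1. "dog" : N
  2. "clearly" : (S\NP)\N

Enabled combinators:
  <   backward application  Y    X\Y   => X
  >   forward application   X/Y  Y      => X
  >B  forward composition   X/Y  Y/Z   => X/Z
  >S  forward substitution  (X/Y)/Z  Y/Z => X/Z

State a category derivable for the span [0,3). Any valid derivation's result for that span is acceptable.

[0,3] S   >
  [0,1] "the" : S/(S\NP)
  [1,3] S\NP   <
    [1,2] "dog" : N
    [2,3] "clearly" : (S\NP)\N

S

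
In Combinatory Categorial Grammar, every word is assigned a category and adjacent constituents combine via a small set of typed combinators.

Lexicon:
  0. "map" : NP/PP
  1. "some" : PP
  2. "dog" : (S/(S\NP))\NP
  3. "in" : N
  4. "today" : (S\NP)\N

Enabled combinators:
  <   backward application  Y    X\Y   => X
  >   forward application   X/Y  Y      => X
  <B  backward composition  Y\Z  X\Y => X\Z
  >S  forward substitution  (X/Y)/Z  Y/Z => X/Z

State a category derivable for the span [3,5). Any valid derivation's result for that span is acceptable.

S\NP

[0,5] S   >
  [0,3] S/(S\NP)   <
    [0,2] NP   >
      [0,1] "map" : NP/PP
      [1,2] "some" : PP
    [2,3] "dog" : (S/(S\NP))\NP
  [3,5] S\NP   <
    [3,4] "in" : N
    [4,5] "today" : (S\NP)\N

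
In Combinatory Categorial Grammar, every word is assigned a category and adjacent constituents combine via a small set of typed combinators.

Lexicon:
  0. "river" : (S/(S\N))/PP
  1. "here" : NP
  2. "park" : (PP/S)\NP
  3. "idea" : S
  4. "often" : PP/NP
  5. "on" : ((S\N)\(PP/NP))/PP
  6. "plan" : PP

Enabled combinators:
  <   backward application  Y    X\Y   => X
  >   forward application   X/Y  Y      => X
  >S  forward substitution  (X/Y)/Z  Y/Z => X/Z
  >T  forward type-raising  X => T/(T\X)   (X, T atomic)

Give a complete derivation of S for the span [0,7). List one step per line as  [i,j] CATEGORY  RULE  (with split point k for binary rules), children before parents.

[0,1] (S/(S\N))/PP  lex  "river"
[1,2] NP  lex  "here"
[2,3] (PP/S)\NP  lex  "park"
[1,3] PP/S  <  k=2
[3,4] S  lex  "idea"
[1,4] PP  >  k=3
[0,4] S/(S\N)  >  k=1
[4,5] PP/NP  lex  "often"
[5,6] ((S\N)\(PP/NP))/PP  lex  "on"
[6,7] PP  lex  "plan"
[5,7] (S\N)\(PP/NP)  >  k=6
[4,7] S\N  <  k=5
[0,7] S  >  k=4

[0,7] S   >
  [0,4] S/(S\N)   >
    [0,1] "river" : (S/(S\N))/PP
    [1,4] PP   >
      [1,3] PP/S   <
        [1,2] "here" : NP
        [2,3] "park" : (PP/S)\NP
      [3,4] "idea" : S
  [4,7] S\N   <
    [4,5] "often" : PP/NP
    [5,7] (S\N)\(PP/NP)   >
      [5,6] "on" : ((S\N)\(PP/NP))/PP
      [6,7] "plan" : PP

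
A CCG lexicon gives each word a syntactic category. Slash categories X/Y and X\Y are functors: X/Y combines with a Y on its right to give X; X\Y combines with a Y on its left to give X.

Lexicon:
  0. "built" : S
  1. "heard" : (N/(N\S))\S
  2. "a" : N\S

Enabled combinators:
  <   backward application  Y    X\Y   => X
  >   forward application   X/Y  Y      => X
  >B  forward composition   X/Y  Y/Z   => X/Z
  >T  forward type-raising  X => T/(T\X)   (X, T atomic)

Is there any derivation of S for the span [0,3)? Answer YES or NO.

NO

S (N/(N\S))\S N\S
CKY chart[0,3] = {N, N/(N\N), NP/(NP\N), PP/(PP\N), S/(S\N)}; S ∉ chart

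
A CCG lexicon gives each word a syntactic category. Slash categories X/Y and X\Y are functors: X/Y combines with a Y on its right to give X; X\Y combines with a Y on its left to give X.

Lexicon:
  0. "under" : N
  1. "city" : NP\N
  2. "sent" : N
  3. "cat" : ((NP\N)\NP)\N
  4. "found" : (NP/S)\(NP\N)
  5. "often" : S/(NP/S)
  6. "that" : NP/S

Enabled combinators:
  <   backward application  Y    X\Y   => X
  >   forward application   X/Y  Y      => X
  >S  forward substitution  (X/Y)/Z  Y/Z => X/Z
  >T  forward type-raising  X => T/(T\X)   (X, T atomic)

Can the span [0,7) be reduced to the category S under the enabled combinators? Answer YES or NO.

N NP\N N ((NP\N)\NP)\N (NP/S)\(NP\N) S/(NP/S) NP/S
CKY chart[0,7] = {N/(N\NP), NP, NP/(NP\NP), PP/(PP\NP), S/(S\NP)}; S ∉ chart

NO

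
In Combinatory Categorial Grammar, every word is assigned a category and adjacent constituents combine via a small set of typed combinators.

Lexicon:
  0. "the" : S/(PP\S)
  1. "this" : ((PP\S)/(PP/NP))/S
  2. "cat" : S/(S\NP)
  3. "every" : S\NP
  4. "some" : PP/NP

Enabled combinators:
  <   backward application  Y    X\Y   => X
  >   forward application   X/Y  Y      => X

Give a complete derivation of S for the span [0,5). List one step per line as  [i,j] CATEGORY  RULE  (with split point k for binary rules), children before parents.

[0,5] S   >
  [0,1] "the" : S/(PP\S)
  [1,5] PP\S   >
    [1,4] (PP\S)/(PP/NP)   >
      [1,2] "this" : ((PP\S)/(PP/NP))/S
      [2,4] S   >
        [2,3] "cat" : S/(S\NP)
        [3,4] "every" : S\NP
    [4,5] "some" : PP/NP

[0,1] S/(PP\S)  lex  "the"
[1,2] ((PP\S)/(PP/NP))/S  lex  "this"
[2,3] S/(S\NP)  lex  "cat"
[3,4] S\NP  lex  "every"
[2,4] S  >  k=3
[1,4] (PP\S)/(PP/NP)  >  k=2
[4,5] PP/NP  lex  "some"
[1,5] PP\S  >  k=4
[0,5] S  >  k=1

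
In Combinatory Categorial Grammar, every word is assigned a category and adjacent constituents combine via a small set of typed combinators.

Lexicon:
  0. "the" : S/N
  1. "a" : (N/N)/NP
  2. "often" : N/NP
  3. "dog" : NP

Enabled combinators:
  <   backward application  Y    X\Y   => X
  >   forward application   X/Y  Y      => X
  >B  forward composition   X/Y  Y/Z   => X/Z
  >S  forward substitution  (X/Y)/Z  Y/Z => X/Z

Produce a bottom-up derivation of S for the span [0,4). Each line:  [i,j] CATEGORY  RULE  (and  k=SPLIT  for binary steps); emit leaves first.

[0,4] S   >
  [0,1] "the" : S/N
  [1,4] N   >
    [1,3] N/NP   >S
      [1,2] "a" : (N/N)/NP
      [2,3] "often" : N/NP
    [3,4] "dog" : NP

[0,1] S/N  lex  "the"
[1,2] (N/N)/NP  lex  "a"
[2,3] N/NP  lex  "often"
[1,3] N/NP  >S  k=2
[3,4] NP  lex  "dog"
[1,4] N  >  k=3
[0,4] S  >  k=1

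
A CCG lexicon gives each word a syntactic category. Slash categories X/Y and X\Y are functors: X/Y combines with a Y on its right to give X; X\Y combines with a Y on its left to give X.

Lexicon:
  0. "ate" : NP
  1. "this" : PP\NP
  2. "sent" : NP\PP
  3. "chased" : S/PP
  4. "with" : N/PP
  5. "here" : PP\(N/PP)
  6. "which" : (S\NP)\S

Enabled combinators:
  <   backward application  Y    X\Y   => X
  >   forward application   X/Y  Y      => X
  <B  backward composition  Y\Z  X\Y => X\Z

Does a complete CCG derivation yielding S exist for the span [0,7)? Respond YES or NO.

YES

[0,7] S   <
  [0,1] "ate" : NP
  [1,7] S\NP   <B
    [1,3] NP\NP   <B
      [1,2] "this" : PP\NP
      [2,3] "sent" : NP\PP
    [3,7] S\NP   <
      [3,6] S   >
        [3,4] "chased" : S/PP
        [4,6] PP   <
          [4,5] "with" : N/PP
          [5,6] "here" : PP\(N/PP)
      [6,7] "which" : (S\NP)\S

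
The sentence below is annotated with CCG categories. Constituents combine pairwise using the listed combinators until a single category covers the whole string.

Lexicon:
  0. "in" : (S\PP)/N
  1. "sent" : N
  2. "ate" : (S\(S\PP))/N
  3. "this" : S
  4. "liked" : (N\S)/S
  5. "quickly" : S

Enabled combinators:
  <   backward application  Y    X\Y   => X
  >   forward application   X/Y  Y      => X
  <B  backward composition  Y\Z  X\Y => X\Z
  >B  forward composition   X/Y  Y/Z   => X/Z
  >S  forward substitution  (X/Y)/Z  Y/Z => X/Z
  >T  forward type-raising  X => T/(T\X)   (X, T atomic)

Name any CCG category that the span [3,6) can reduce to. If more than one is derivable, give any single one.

[0,6] S   <
  [0,2] S\PP   >
    [0,1] "in" : (S\PP)/N
    [1,2] "sent" : N
  [2,6] S\(S\PP)   >
    [2,3] "ate" : (S\(S\PP))/N
    [3,6] N   <
      [3,4] "this" : S
      [4,6] N\S   >
        [4,5] "liked" : (N\S)/S
        [5,6] "quickly" : S

N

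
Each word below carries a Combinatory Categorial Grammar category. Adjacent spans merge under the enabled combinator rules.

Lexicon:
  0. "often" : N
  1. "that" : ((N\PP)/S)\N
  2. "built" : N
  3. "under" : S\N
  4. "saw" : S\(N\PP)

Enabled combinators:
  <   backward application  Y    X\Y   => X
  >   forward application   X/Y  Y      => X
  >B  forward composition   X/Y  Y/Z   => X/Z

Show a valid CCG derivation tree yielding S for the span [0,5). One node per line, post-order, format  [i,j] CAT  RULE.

[0,1] N  lex  "often"
[1,2] ((N\PP)/S)\N  lex  "that"
[0,2] (N\PP)/S  <  k=1
[2,3] N  lex  "built"
[3,4] S\N  lex  "under"
[2,4] S  <  k=3
[0,4] N\PP  >  k=2
[4,5] S\(N\PP)  lex  "saw"
[0,5] S  <  k=4

[0,5] S   <
  [0,4] N\PP   >
    [0,2] (N\PP)/S   <
      [0,1] "often" : N
      [1,2] "that" : ((N\PP)/S)\N
    [2,4] S   <
      [2,3] "built" : N
      [3,4] "under" : S\N
  [4,5] "saw" : S\(N\PP)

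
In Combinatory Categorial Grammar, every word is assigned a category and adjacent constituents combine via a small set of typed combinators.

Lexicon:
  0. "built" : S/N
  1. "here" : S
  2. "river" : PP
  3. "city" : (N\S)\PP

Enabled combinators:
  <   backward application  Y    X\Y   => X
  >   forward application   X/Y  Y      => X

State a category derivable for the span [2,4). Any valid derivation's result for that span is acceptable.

[0,4] S   >
  [0,1] "built" : S/N
  [1,4] N   <
    [1,2] "here" : S
    [2,4] N\S   <
      [2,3] "river" : PP
      [3,4] "city" : (N\S)\PP

N\S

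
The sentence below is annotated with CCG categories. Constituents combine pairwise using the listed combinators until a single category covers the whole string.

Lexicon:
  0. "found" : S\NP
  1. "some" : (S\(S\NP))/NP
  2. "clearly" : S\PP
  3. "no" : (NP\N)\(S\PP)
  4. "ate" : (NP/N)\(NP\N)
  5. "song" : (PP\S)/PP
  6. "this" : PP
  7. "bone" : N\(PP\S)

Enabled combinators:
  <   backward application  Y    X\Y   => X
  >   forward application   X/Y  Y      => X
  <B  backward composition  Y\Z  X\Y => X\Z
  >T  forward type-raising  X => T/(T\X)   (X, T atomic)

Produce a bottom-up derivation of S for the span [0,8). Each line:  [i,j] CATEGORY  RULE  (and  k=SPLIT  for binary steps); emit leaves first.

[0,1] S\NP  lex  "found"
[1,2] (S\(S\NP))/NP  lex  "some"
[2,3] S\PP  lex  "clearly"
[3,4] (NP\N)\(S\PP)  lex  "no"
[2,4] NP\N  <  k=3
[4,5] (NP/N)\(NP\N)  lex  "ate"
[2,5] NP/N  <  k=4
[5,6] (PP\S)/PP  lex  "song"
[6,7] PP  lex  "this"
[5,7] PP\S  >  k=6
[7,8] N\(PP\S)  lex  "bone"
[5,8] N  <  k=7
[2,8] NP  >  k=5
[1,8] S\(S\NP)  >  k=2
[0,8] S  <  k=1

[0,8] S   <
  [0,1] "found" : S\NP
  [1,8] S\(S\NP)   >
    [1,2] "some" : (S\(S\NP))/NP
    [2,8] NP   >
      [2,5] NP/N   <
        [2,4] NP\N   <
          [2,3] "clearly" : S\PP
          [3,4] "no" : (NP\N)\(S\PP)
        [4,5] "ate" : (NP/N)\(NP\N)
      [5,8] N   <
        [5,7] PP\S   >
          [5,6] "song" : (PP\S)/PP
          [6,7] "this" : PP
        [7,8] "bone" : N\(PP\S)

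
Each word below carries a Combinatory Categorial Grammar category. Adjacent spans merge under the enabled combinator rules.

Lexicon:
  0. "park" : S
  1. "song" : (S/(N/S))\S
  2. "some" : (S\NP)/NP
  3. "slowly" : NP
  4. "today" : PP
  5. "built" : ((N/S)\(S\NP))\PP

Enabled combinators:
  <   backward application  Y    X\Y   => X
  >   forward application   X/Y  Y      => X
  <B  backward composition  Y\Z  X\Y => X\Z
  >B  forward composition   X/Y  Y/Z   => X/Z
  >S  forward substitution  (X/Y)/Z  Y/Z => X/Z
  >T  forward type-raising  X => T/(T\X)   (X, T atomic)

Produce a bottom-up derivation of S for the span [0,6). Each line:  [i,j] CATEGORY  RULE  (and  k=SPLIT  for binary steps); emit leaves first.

[0,6] S   >
  [0,2] S/(N/S)   <
    [0,1] "park" : S
    [1,2] "song" : (S/(N/S))\S
  [2,6] N/S   <
    [2,4] S\NP   >
      [2,3] "some" : (S\NP)/NP
      [3,4] "slowly" : NP
    [4,6] (N/S)\(S\NP)   <
      [4,5] "today" : PP
      [5,6] "built" : ((N/S)\(S\NP))\PP

[0,1] S  lex  "park"
[1,2] (S/(N/S))\S  lex  "song"
[0,2] S/(N/S)  <  k=1
[2,3] (S\NP)/NP  lex  "some"
[3,4] NP  lex  "slowly"
[2,4] S\NP  >  k=3
[4,5] PP  lex  "today"
[5,6] ((N/S)\(S\NP))\PP  lex  "built"
[4,6] (N/S)\(S\NP)  <  k=5
[2,6] N/S  <  k=4
[0,6] S  >  k=2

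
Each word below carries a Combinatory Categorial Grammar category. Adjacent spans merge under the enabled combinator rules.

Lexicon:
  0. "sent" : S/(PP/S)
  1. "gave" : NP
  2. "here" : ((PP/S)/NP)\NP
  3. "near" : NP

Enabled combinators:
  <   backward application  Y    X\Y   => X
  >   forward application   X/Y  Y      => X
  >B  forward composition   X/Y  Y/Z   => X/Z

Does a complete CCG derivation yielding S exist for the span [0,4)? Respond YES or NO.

[0,4] S   >
  [0,1] "sent" : S/(PP/S)
  [1,4] PP/S   >
    [1,3] (PP/S)/NP   <
      [1,2] "gave" : NP
      [2,3] "here" : ((PP/S)/NP)\NP
    [3,4] "near" : NP

YES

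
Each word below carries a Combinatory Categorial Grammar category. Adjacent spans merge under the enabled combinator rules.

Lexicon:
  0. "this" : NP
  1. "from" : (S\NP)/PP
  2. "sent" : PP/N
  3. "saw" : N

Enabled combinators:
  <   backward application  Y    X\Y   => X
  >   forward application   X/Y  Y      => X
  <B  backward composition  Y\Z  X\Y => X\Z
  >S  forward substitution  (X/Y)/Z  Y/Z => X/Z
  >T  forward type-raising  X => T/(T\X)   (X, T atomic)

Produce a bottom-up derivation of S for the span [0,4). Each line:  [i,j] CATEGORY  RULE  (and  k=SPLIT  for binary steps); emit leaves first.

[0,4] S   <
  [0,1] "this" : NP
  [1,4] S\NP   >
    [1,2] "from" : (S\NP)/PP
    [2,4] PP   >
      [2,3] "sent" : PP/N
      [3,4] "saw" : N

[0,1] NP  lex  "this"
[1,2] (S\NP)/PP  lex  "from"
[2,3] PP/N  lex  "sent"
[3,4] N  lex  "saw"
[2,4] PP  >  k=3
[1,4] S\NP  >  k=2
[0,4] S  <  k=1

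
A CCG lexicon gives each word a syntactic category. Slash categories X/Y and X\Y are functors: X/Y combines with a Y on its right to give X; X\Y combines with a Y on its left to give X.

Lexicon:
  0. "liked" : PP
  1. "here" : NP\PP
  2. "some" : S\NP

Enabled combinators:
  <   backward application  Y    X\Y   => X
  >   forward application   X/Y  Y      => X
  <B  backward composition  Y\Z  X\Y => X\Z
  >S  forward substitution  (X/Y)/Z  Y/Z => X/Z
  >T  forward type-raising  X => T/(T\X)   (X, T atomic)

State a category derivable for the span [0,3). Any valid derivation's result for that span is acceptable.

S

[0,3] S   <
  [0,1] "liked" : PP
  [1,3] S\PP   <B
    [1,2] "here" : NP\PP
    [2,3] "some" : S\NP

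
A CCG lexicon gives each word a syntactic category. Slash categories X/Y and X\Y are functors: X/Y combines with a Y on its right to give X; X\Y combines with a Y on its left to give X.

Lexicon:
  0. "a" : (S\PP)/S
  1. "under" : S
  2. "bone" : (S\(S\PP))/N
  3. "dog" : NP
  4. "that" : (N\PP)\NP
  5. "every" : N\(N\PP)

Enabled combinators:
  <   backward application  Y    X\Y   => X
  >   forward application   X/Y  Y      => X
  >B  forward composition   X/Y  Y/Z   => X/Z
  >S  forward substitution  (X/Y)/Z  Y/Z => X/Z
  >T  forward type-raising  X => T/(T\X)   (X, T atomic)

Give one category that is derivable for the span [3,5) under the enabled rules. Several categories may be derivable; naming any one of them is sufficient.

[0,6] S   <
  [0,2] S\PP   >
    [0,1] "a" : (S\PP)/S
    [1,2] "under" : S
  [2,6] S\(S\PP)   >
    [2,3] "bone" : (S\(S\PP))/N
    [3,6] N   <
      [3,5] N\PP   <
        [3,4] "dog" : NP
        [4,5] "that" : (N\PP)\NP
      [5,6] "every" : N\(N\PP)

N\PP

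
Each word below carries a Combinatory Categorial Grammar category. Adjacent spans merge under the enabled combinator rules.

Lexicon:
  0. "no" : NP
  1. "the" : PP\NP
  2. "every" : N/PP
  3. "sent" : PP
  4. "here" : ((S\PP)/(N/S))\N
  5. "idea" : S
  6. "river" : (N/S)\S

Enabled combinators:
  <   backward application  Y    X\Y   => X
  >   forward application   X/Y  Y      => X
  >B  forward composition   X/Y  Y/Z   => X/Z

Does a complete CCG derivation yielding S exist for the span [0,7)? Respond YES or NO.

YES

[0,7] S   <
  [0,2] PP   <
    [0,1] "no" : NP
    [1,2] "the" : PP\NP
  [2,7] S\PP   >
    [2,5] (S\PP)/(N/S)   <
      [2,4] N   >
        [2,3] "every" : N/PP
        [3,4] "sent" : PP
      [4,5] "here" : ((S\PP)/(N/S))\N
    [5,7] N/S   <
      [5,6] "idea" : S
      [6,7] "river" : (N/S)\S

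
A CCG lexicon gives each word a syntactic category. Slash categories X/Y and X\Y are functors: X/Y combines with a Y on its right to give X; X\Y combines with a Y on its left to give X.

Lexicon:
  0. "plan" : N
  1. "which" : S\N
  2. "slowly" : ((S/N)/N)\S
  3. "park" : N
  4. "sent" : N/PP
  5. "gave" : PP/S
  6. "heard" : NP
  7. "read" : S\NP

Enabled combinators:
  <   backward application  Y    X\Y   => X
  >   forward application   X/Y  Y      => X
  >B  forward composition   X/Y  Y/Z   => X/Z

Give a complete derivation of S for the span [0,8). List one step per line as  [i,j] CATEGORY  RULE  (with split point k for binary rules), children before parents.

[0,1] N  lex  "plan"
[1,2] S\N  lex  "which"
[0,2] S  <  k=1
[2,3] ((S/N)/N)\S  lex  "slowly"
[0,3] (S/N)/N  <  k=2
[3,4] N  lex  "park"
[0,4] S/N  >  k=3
[4,5] N/PP  lex  "sent"
[5,6] PP/S  lex  "gave"
[4,6] N/S  >B  k=5
[6,7] NP  lex  "heard"
[7,8] S\NP  lex  "read"
[6,8] S  <  k=7
[4,8] N  >  k=6
[0,8] S  >  k=4

[0,8] S   >
  [0,4] S/N   >
    [0,3] (S/N)/N   <
      [0,2] S   <
        [0,1] "plan" : N
        [1,2] "which" : S\N
      [2,3] "slowly" : ((S/N)/N)\S
    [3,4] "park" : N
  [4,8] N   >
    [4,6] N/S   >B
      [4,5] "sent" : N/PP
      [5,6] "gave" : PP/S
    [6,8] S   <
      [6,7] "heard" : NP
      [7,8] "read" : S\NP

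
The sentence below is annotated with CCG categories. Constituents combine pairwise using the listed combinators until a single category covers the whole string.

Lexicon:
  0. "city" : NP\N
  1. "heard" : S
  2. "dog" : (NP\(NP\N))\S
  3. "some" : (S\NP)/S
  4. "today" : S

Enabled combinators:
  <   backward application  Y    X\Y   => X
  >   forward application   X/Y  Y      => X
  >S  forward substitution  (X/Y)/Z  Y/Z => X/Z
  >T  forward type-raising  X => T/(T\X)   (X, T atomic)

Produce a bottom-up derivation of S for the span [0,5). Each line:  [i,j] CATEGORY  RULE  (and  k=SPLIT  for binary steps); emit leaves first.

[0,1] NP\N  lex  "city"
[1,2] S  lex  "heard"
[2,3] (NP\(NP\N))\S  lex  "dog"
[1,3] NP\(NP\N)  <  k=2
[0,3] NP  <  k=1
[3,4] (S\NP)/S  lex  "some"
[4,5] S  lex  "today"
[3,5] S\NP  >  k=4
[0,5] S  <  k=3

[0,5] S   <
  [0,3] NP   <
    [0,1] "city" : NP\N
    [1,3] NP\(NP\N)   <
      [1,2] "heard" : S
      [2,3] "dog" : (NP\(NP\N))\S
  [3,5] S\NP   >
    [3,4] "some" : (S\NP)/S
    [4,5] "today" : S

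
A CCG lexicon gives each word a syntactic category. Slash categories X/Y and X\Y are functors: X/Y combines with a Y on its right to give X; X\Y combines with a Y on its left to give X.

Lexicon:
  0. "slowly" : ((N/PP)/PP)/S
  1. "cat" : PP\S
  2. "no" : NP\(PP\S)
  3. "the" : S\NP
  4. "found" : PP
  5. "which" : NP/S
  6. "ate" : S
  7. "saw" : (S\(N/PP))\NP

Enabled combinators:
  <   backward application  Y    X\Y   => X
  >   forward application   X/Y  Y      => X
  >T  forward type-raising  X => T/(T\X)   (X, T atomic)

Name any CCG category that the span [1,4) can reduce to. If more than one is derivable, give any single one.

S

[0,8] S   <
  [0,5] N/PP   >
    [0,4] (N/PP)/PP   >
      [0,1] "slowly" : ((N/PP)/PP)/S
      [1,4] S   <
        [1,3] NP   <
          [1,2] "cat" : PP\S
          [2,3] "no" : NP\(PP\S)
        [3,4] "the" : S\NP
    [4,5] "found" : PP
  [5,8] S\(N/PP)   <
    [5,7] NP   >
      [5,6] "which" : NP/S
      [6,7] "ate" : S
    [7,8] "saw" : (S\(N/PP))\NP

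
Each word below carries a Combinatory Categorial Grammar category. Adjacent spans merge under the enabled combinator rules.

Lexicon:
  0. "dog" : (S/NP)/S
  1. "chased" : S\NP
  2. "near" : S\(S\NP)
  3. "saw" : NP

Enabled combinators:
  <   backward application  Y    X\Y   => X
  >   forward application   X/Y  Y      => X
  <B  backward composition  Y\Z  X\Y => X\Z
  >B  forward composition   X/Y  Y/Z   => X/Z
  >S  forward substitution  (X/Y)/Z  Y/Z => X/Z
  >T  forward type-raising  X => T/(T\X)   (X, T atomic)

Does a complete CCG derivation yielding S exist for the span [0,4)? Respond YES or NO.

YES

[0,4] S   >
  [0,3] S/NP   >
    [0,1] "dog" : (S/NP)/S
    [1,3] S   <
      [1,2] "chased" : S\NP
      [2,3] "near" : S\(S\NP)
  [3,4] "saw" : NP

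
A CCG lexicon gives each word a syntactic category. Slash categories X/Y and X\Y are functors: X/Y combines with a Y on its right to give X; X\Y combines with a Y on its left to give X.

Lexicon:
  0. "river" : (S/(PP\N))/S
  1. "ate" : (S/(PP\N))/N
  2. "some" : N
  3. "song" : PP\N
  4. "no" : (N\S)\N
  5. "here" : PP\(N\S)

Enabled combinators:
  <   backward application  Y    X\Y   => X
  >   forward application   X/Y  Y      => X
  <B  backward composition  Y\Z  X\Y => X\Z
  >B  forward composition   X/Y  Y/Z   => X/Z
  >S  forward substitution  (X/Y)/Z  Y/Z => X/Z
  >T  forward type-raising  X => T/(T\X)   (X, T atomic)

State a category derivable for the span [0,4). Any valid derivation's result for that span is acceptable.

[0,6] S   >
  [0,4] S/(PP\N)   >
    [0,1] "river" : (S/(PP\N))/S
    [1,4] S   >
      [1,3] S/(PP\N)   >
        [1,2] "ate" : (S/(PP\N))/N
        [2,3] "some" : N
      [3,4] "song" : PP\N
  [4,6] PP\N   <B
    [4,5] "no" : (N\S)\N
    [5,6] "here" : PP\(N\S)

S/(PP\N)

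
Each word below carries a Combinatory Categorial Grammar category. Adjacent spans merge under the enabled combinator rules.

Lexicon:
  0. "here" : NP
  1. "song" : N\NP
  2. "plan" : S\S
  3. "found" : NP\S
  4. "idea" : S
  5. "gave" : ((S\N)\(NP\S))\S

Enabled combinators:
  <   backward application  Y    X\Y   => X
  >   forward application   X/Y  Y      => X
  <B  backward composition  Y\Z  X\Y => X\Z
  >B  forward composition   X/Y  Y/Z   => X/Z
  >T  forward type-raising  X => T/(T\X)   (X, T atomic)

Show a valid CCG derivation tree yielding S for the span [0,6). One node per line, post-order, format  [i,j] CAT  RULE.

[0,1] NP  lex  "here"
[1,2] N\NP  lex  "song"
[0,2] N  <  k=1
[2,3] S\S  lex  "plan"
[3,4] NP\S  lex  "found"
[2,4] NP\S  <B  k=3
[4,5] S  lex  "idea"
[5,6] ((S\N)\(NP\S))\S  lex  "gave"
[4,6] (S\N)\(NP\S)  <  k=5
[2,6] S\N  <  k=4
[0,6] S  <  k=2

[0,6] S   <
  [0,2] N   <
    [0,1] "here" : NP
    [1,2] "song" : N\NP
  [2,6] S\N   <
    [2,4] NP\S   <B
      [2,3] "plan" : S\S
      [3,4] "found" : NP\S
    [4,6] (S\N)\(NP\S)   <
      [4,5] "idea" : S
      [5,6] "gave" : ((S\N)\(NP\S))\S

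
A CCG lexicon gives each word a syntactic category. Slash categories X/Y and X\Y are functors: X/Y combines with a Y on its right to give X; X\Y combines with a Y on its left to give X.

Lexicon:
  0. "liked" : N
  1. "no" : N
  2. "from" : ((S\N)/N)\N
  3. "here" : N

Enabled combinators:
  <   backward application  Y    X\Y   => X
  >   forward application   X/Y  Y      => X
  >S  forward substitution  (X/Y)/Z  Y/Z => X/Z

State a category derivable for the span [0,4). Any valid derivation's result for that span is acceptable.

[0,4] S   <
  [0,1] "liked" : N
  [1,4] S\N   >
    [1,3] (S\N)/N   <
      [1,2] "no" : N
      [2,3] "from" : ((S\N)/N)\N
    [3,4] "here" : N

S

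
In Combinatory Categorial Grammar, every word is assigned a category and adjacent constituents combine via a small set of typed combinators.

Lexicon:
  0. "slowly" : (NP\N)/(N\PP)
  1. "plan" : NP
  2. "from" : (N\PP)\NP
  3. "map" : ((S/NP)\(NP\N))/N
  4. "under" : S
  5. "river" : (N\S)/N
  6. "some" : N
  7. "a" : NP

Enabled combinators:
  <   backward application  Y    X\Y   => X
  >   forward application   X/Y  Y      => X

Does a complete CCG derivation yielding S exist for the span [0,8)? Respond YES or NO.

YES

[0,8] S   >
  [0,7] S/NP   <
    [0,3] NP\N   >
      [0,1] "slowly" : (NP\N)/(N\PP)
      [1,3] N\PP   <
        [1,2] "plan" : NP
        [2,3] "from" : (N\PP)\NP
    [3,7] (S/NP)\(NP\N)   >
      [3,4] "map" : ((S/NP)\(NP\N))/N
      [4,7] N   <
        [4,5] "under" : S
        [5,7] N\S   >
          [5,6] "river" : (N\S)/N
          [6,7] "some" : N
  [7,8] "a" : NP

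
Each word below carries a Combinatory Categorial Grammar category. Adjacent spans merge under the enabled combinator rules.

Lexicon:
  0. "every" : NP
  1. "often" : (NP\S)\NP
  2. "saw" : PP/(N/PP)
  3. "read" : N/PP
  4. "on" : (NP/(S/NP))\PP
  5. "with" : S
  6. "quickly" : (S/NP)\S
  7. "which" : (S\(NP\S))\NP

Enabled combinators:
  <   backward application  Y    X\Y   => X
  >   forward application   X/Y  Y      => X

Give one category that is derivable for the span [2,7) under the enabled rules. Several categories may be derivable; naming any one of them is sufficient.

NP

[0,8] S   <
  [0,2] NP\S   <
    [0,1] "every" : NP
    [1,2] "often" : (NP\S)\NP
  [2,8] S\(NP\S)   <
    [2,7] NP   >
      [2,5] NP/(S/NP)   <
        [2,4] PP   >
          [2,3] "saw" : PP/(N/PP)
          [3,4] "read" : N/PP
        [4,5] "on" : (NP/(S/NP))\PP
      [5,7] S/NP   <
        [5,6] "with" : S
        [6,7] "quickly" : (S/NP)\S
    [7,8] "which" : (S\(NP\S))\NP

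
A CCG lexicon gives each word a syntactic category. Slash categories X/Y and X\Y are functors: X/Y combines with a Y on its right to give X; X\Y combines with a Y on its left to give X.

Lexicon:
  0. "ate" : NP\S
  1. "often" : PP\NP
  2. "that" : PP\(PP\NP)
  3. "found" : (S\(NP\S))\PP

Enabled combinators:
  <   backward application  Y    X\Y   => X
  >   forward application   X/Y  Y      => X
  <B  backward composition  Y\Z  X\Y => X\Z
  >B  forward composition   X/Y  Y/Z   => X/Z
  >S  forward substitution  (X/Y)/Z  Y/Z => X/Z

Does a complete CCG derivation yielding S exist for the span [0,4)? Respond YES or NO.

YES

[0,4] S   <
  [0,1] "ate" : NP\S
  [1,4] S\(NP\S)   <
    [1,3] PP   <
      [1,2] "often" : PP\NP
      [2,3] "that" : PP\(PP\NP)
    [3,4] "found" : (S\(NP\S))\PP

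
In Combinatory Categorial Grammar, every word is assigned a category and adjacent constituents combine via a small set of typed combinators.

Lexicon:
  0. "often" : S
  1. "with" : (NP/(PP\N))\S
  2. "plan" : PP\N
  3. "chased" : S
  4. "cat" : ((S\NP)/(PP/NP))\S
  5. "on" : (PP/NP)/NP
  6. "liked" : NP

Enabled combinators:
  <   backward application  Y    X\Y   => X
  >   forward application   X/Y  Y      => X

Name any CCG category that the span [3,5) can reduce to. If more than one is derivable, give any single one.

[0,7] S   <
  [0,3] NP   >
    [0,2] NP/(PP\N)   <
      [0,1] "often" : S
      [1,2] "with" : (NP/(PP\N))\S
    [2,3] "plan" : PP\N
  [3,7] S\NP   >
    [3,5] (S\NP)/(PP/NP)   <
      [3,4] "chased" : S
      [4,5] "cat" : ((S\NP)/(PP/NP))\S
    [5,7] PP/NP   >
      [5,6] "on" : (PP/NP)/NP
      [6,7] "liked" : NP

(S\NP)/(PP/NP)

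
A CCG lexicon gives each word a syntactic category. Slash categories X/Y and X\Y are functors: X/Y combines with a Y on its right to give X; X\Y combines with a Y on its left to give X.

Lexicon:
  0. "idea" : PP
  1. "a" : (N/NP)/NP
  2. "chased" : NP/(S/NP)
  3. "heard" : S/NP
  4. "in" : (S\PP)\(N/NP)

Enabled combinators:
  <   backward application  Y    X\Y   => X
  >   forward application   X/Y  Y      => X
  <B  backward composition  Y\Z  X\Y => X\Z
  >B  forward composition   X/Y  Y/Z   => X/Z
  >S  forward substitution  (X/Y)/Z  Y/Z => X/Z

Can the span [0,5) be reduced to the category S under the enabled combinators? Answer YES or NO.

YES

[0,5] S   <
  [0,1] "idea" : PP
  [1,5] S\PP   <
    [1,4] N/NP   >
      [1,2] "a" : (N/NP)/NP
      [2,4] NP   >
        [2,3] "chased" : NP/(S/NP)
        [3,4] "heard" : S/NP
    [4,5] "in" : (S\PP)\(N/NP)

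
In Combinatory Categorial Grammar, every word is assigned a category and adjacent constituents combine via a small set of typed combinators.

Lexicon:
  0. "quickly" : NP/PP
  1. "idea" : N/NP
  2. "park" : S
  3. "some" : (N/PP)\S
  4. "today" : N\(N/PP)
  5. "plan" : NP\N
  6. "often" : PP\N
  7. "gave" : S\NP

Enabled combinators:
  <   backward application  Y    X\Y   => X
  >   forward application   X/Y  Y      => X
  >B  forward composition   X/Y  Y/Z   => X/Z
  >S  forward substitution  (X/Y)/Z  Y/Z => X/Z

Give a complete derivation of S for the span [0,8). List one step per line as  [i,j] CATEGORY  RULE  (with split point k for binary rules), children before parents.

[0,8] S   <
  [0,7] NP   >
    [0,1] "quickly" : NP/PP
    [1,7] PP   <
      [1,6] N   >
        [1,2] "idea" : N/NP
        [2,6] NP   <
          [2,5] N   <
            [2,4] N/PP   <
              [2,3] "park" : S
              [3,4] "some" : (N/PP)\S
            [4,5] "today" : N\(N/PP)
          [5,6] "plan" : NP\N
      [6,7] "often" : PP\N
  [7,8] "gave" : S\NP

[0,1] NP/PP  lex  "quickly"
[1,2] N/NP  lex  "idea"
[2,3] S  lex  "park"
[3,4] (N/PP)\S  lex  "some"
[2,4] N/PP  <  k=3
[4,5] N\(N/PP)  lex  "today"
[2,5] N  <  k=4
[5,6] NP\N  lex  "plan"
[2,6] NP  <  k=5
[1,6] N  >  k=2
[6,7] PP\N  lex  "often"
[1,7] PP  <  k=6
[0,7] NP  >  k=1
[7,8] S\NP  lex  "gave"
[0,8] S  <  k=7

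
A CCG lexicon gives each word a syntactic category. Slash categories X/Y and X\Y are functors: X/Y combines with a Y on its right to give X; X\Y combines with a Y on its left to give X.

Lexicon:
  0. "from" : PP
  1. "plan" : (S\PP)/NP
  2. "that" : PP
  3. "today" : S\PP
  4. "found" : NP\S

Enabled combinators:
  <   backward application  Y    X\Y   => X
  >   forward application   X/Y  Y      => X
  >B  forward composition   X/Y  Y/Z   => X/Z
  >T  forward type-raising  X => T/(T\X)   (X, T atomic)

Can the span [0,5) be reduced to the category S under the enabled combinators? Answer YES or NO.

[0,5] S   <
  [0,1] "from" : PP
  [1,5] S\PP   >
    [1,2] "plan" : (S\PP)/NP
    [2,5] NP   <
      [2,4] S   <
        [2,3] "that" : PP
        [3,4] "today" : S\PP
      [4,5] "found" : NP\S

YES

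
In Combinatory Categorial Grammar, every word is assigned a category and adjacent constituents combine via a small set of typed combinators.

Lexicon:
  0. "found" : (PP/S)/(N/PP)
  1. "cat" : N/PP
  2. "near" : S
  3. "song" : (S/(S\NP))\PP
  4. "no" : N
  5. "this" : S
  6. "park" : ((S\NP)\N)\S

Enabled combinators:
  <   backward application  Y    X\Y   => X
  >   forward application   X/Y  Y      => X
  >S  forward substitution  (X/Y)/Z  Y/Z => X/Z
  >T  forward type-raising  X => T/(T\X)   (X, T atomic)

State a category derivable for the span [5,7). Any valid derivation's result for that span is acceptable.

[0,7] S   >
  [0,4] S/(S\NP)   <
    [0,3] PP   >
      [0,2] PP/S   >
        [0,1] "found" : (PP/S)/(N/PP)
        [1,2] "cat" : N/PP
      [2,3] "near" : S
    [3,4] "song" : (S/(S\NP))\PP
  [4,7] S\NP   <
    [4,5] "no" : N
    [5,7] (S\NP)\N   <
      [5,6] "this" : S
      [6,7] "park" : ((S\NP)\N)\S

(S\NP)\N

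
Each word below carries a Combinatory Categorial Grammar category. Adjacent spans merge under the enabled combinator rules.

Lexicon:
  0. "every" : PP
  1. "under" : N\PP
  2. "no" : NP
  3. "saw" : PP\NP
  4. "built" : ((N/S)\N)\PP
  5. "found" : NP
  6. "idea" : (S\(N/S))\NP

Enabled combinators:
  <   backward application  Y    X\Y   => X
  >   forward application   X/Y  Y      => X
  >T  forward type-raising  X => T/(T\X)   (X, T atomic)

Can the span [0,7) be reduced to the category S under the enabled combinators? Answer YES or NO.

YES

[0,7] S   <
  [0,5] N/S   <
    [0,2] N   <
      [0,1] "every" : PP
      [1,2] "under" : N\PP
    [2,5] (N/S)\N   <
      [2,4] PP   >
        [2,3] PP/(PP\NP)   >T
          [2,3] "no" : NP
        [3,4] "saw" : PP\NP
      [4,5] "built" : ((N/S)\N)\PP
  [5,7] S\(N/S)   <
    [5,6] "found" : NP
    [6,7] "idea" : (S\(N/S))\NP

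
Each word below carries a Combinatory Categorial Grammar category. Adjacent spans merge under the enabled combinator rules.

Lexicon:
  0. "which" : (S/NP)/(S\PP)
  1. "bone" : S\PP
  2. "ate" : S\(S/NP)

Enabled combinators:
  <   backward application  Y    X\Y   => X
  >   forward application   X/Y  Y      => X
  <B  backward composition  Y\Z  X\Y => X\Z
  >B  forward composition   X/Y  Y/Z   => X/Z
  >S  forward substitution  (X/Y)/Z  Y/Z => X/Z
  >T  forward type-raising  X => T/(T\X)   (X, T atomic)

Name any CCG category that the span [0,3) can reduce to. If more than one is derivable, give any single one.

[0,3] S   <
  [0,2] S/NP   >
    [0,1] "which" : (S/NP)/(S\PP)
    [1,2] "bone" : S\PP
  [2,3] "ate" : S\(S/NP)

S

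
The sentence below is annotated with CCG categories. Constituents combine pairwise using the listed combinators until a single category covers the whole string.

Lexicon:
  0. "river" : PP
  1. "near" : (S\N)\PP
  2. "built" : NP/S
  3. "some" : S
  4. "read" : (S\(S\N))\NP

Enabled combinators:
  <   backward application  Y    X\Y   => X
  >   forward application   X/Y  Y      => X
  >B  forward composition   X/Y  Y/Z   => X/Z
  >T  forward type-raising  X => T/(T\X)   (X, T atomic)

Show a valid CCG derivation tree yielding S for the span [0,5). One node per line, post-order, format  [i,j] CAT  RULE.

[0,1] PP  lex  "river"
[1,2] (S\N)\PP  lex  "near"
[0,2] S\N  <  k=1
[2,3] NP/S  lex  "built"
[3,4] S  lex  "some"
[2,4] NP  >  k=3
[4,5] (S\(S\N))\NP  lex  "read"
[2,5] S\(S\N)  <  k=4
[0,5] S  <  k=2

[0,5] S   <
  [0,2] S\N   <
    [0,1] "river" : PP
    [1,2] "near" : (S\N)\PP
  [2,5] S\(S\N)   <
    [2,4] NP   >
      [2,3] "built" : NP/S
      [3,4] "some" : S
    [4,5] "read" : (S\(S\N))\NP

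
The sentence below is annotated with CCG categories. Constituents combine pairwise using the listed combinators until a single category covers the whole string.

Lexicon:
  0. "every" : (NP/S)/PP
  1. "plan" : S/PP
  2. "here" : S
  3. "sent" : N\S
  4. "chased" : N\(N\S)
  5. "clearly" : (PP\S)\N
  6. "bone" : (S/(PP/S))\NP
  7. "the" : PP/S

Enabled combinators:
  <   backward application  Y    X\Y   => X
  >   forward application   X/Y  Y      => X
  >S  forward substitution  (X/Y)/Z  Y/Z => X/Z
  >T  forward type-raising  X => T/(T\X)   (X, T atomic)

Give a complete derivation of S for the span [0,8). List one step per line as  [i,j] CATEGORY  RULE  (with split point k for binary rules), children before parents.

[0,8] S   >
  [0,7] S/(PP/S)   <
    [0,6] NP   >
      [0,2] NP/PP   >S
        [0,1] "every" : (NP/S)/PP
        [1,2] "plan" : S/PP
      [2,6] PP   >
        [2,3] PP/(PP\S)   >T
          [2,3] "here" : S
        [3,6] PP\S   <
          [3,5] N   <
            [3,4] "sent" : N\S
            [4,5] "chased" : N\(N\S)
          [5,6] "clearly" : (PP\S)\N
    [6,7] "bone" : (S/(PP/S))\NP
  [7,8] "the" : PP/S

[0,1] (NP/S)/PP  lex  "every"
[1,2] S/PP  lex  "plan"
[0,2] NP/PP  >S  k=1
[2,3] S  lex  "here"
[2,3] PP/(PP\S)  >T
[3,4] N\S  lex  "sent"
[4,5] N\(N\S)  lex  "chased"
[3,5] N  <  k=4
[5,6] (PP\S)\N  lex  "clearly"
[3,6] PP\S  <  k=5
[2,6] PP  >  k=3
[0,6] NP  >  k=2
[6,7] (S/(PP/S))\NP  lex  "bone"
[0,7] S/(PP/S)  <  k=6
[7,8] PP/S  lex  "the"
[0,8] S  >  k=7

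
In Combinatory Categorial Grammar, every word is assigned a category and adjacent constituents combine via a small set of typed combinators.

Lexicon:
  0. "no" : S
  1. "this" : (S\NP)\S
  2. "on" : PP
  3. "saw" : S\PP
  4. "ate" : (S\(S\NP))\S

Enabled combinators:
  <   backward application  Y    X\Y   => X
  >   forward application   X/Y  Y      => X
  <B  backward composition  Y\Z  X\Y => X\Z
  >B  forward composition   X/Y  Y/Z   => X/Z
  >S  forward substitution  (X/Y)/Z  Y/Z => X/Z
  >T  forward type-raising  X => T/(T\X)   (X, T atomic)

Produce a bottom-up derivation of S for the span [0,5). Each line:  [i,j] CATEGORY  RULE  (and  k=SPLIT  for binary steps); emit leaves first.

[0,5] S   <
  [0,2] S\NP   <
    [0,1] "no" : S
    [1,2] "this" : (S\NP)\S
  [2,5] S\(S\NP)   <
    [2,4] S   <
      [2,3] "on" : PP
      [3,4] "saw" : S\PP
    [4,5] "ate" : (S\(S\NP))\S

[0,1] S  lex  "no"
[1,2] (S\NP)\S  lex  "this"
[0,2] S\NP  <  k=1
[2,3] PP  lex  "on"
[3,4] S\PP  lex  "saw"
[2,4] S  <  k=3
[4,5] (S\(S\NP))\S  lex  "ate"
[2,5] S\(S\NP)  <  k=4
[0,5] S  <  k=2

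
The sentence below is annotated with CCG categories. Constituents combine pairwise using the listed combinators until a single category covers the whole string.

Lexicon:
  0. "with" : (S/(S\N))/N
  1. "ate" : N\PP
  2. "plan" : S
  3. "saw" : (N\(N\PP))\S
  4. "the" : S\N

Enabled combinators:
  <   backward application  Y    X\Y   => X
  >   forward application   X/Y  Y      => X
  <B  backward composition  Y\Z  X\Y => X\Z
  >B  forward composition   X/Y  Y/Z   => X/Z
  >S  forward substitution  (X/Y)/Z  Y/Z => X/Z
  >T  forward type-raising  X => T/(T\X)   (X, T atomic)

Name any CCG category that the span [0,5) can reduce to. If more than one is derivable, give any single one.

[0,5] S   >
  [0,4] S/(S\N)   >
    [0,1] "with" : (S/(S\N))/N
    [1,4] N   <
      [1,2] "ate" : N\PP
      [2,4] N\(N\PP)   <
        [2,3] "plan" : S
        [3,4] "saw" : (N\(N\PP))\S
  [4,5] "the" : S\N

S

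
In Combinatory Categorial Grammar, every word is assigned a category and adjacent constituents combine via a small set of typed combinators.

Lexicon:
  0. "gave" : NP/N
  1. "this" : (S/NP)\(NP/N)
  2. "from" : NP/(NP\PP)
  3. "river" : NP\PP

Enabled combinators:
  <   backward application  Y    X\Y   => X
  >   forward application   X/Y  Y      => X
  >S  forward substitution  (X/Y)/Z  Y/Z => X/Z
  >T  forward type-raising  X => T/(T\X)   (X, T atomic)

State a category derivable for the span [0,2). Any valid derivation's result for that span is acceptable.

S/NP

[0,4] S   >
  [0,2] S/NP   <
    [0,1] "gave" : NP/N
    [1,2] "this" : (S/NP)\(NP/N)
  [2,4] NP   >
    [2,3] "from" : NP/(NP\PP)
    [3,4] "river" : NP\PP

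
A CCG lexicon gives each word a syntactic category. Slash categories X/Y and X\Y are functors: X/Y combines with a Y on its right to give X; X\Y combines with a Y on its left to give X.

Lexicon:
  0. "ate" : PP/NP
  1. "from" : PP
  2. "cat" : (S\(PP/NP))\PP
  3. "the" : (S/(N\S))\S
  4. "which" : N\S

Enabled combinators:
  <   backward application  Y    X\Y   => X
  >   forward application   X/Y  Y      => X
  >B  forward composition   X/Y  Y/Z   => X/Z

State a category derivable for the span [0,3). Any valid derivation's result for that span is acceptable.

S

[0,5] S   >
  [0,4] S/(N\S)   <
    [0,3] S   <
      [0,1] "ate" : PP/NP
      [1,3] S\(PP/NP)   <
        [1,2] "from" : PP
        [2,3] "cat" : (S\(PP/NP))\PP
    [3,4] "the" : (S/(N\S))\S
  [4,5] "which" : N\S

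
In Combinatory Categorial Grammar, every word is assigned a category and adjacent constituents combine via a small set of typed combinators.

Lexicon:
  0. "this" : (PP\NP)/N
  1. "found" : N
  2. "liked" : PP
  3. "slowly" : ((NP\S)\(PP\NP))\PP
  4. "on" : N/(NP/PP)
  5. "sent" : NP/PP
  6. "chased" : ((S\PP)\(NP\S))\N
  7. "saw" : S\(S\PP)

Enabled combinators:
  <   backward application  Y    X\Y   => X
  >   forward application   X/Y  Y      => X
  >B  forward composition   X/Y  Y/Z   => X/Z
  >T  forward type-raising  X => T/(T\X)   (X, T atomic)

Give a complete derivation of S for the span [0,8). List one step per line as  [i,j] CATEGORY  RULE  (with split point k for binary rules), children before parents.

[0,8] S   <
  [0,7] S\PP   <
    [0,4] NP\S   <
      [0,2] PP\NP   >
        [0,1] "this" : (PP\NP)/N
        [1,2] "found" : N
      [2,4] (NP\S)\(PP\NP)   <
        [2,3] "liked" : PP
        [3,4] "slowly" : ((NP\S)\(PP\NP))\PP
    [4,7] (S\PP)\(NP\S)   <
      [4,6] N   >
        [4,5] "on" : N/(NP/PP)
        [5,6] "sent" : NP/PP
      [6,7] "chased" : ((S\PP)\(NP\S))\N
  [7,8] "saw" : S\(S\PP)

[0,1] (PP\NP)/N  lex  "this"
[1,2] N  lex  "found"
[0,2] PP\NP  >  k=1
[2,3] PP  lex  "liked"
[3,4] ((NP\S)\(PP\NP))\PP  lex  "slowly"
[2,4] (NP\S)\(PP\NP)  <  k=3
[0,4] NP\S  <  k=2
[4,5] N/(NP/PP)  lex  "on"
[5,6] NP/PP  lex  "sent"
[4,6] N  >  k=5
[6,7] ((S\PP)\(NP\S))\N  lex  "chased"
[4,7] (S\PP)\(NP\S)  <  k=6
[0,7] S\PP  <  k=4
[7,8] S\(S\PP)  lex  "saw"
[0,8] S  <  k=7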